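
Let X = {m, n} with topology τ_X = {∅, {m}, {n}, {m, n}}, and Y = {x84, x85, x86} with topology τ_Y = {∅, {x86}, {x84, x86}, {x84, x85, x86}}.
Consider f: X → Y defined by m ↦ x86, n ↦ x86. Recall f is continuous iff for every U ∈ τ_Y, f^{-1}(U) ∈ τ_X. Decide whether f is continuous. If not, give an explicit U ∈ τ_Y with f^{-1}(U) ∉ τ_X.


f IS continuous.

Compute f^{-1}(U) for each U ∈ τ_Y:
  U = ∅: f^{-1}(U) = ∅ ∈ τ_X ✓.
  U = {x86}: f^{-1}(U) = {m, n} ∈ τ_X ✓.
  U = {x84, x86}: f^{-1}(U) = {m, n} ∈ τ_X ✓.
  U = {x84, x85, x86}: f^{-1}(U) = {m, n} ∈ τ_X ✓.
Every preimage lies in τ_X, so f IS continuous.


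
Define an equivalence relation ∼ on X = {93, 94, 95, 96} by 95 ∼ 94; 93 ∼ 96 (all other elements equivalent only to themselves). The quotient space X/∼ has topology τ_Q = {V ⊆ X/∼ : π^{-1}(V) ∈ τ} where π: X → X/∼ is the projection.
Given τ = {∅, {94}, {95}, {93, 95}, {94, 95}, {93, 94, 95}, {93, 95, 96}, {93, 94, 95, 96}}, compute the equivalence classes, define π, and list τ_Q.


X/∼ = {[93=96], [94=95]}; |τ_Q| = 3.

Equivalence classes: [93=96], [94=95].
Quotient map π: X → X/∼ sends 93 ↦ [93=96], 94 ↦ [94=95], 95 ↦ [94=95], 96 ↦ [93=96].
For each subset V ⊆ X/∼, compute π^{-1}(V) ⊆ X and check whether π^{-1}(V) ∈ τ. V is open in τ_Q iff π^{-1}(V) ∈ τ.
  V = {}: π^{-1}(V) = ∅ ∈ τ ✓.
  V = {[93=96]}: π^{-1}(V) = {93, 96} ∉ τ ✗.
  V = {[94=95]}: π^{-1}(V) = {94, 95} ∈ τ ✓.
  V = {[93=96], [94=95]}: π^{-1}(V) = {93, 94, 95, 96} ∈ τ ✓.
Open sets in the quotient: τ_Q = {{}, {[94=95]}, {[93=96], [94=95]}} (3 elements).


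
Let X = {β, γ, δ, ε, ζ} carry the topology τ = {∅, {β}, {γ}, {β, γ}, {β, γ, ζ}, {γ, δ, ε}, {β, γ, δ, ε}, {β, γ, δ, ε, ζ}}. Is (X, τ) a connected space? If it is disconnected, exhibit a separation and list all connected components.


(X, τ) is connected.

Find clopen sets (U ∈ τ with X ∖ U ∈ τ):
  U = ∅, X ∖ U = {β, γ, δ, ε, ζ} — both open, so U is clopen.
  U = {β, γ, δ, ε, ζ}, X ∖ U = ∅ — both open, so U is clopen.
Only trivial clopens (∅ and X) exist, so (X, τ) is connected.
Compute connected components by grouping points that agree on all clopens:
  component: {β, γ, δ, ε, ζ}


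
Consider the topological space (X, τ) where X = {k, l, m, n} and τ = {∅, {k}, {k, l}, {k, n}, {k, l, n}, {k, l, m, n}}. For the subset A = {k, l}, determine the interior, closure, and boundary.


int(A) = {k, l}, cl(A) = {k, l, m, n}, ∂A = {m, n}.

Closed sets in (X, τ) are complements of opens:
  closed(X, τ) = {∅, {m}, {l, m}, {m, n}, {l, m, n}, {k, l, m, n}}.
int(A) = ⋃ {U ∈ τ : U ⊆ A}. Opens contained in A: ∅, {k}, {k, l}.
Taking the union of these: int(A) = {k, l}.
cl(A) = ⋂ {C closed : A ⊆ C}. Closed sets containing A: {k, l, m, n}.
Intersecting these: cl(A) = {k, l, m, n}.
∂A = cl(A) ∖ int(A) = {k, l, m, n} ∖ {k, l} = {m, n}.


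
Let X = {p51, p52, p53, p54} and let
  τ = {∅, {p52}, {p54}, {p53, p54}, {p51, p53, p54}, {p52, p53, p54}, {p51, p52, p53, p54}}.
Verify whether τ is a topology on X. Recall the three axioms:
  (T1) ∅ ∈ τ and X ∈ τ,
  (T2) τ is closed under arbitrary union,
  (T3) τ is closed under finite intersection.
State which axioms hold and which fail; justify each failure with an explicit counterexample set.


τ is NOT a topology on X.

Axiom (T1): ∅ ∈ τ? Yes; X ∈ τ? Yes.
Axiom (T2/T3): check pairwise unions and intersections of members of τ.
Counterexample for (T2): {p52} ∪ {p54} = {p52, p54} ∉ τ. Therefore τ is NOT a topology.


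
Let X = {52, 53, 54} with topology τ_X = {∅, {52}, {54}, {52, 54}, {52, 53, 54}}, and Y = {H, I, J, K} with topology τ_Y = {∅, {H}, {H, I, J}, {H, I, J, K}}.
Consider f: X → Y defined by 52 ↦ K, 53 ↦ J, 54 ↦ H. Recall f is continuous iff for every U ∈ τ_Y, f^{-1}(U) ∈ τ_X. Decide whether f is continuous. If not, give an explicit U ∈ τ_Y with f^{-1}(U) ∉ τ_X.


f is NOT continuous.

Compute f^{-1}(U) for each U ∈ τ_Y:
  U = ∅: f^{-1}(U) = ∅ ∈ τ_X ✓.
  U = {H}: f^{-1}(U) = {54} ∈ τ_X ✓.
  U = {H, I, J}: f^{-1}(U) = {53, 54} ∉ τ_X ✗.
  U = {H, I, J, K}: f^{-1}(U) = {52, 53, 54} ∈ τ_X ✓.
Found U = {H, I, J} with f^{-1}(U) = {53, 54} not in τ_X. Therefore f is NOT continuous.


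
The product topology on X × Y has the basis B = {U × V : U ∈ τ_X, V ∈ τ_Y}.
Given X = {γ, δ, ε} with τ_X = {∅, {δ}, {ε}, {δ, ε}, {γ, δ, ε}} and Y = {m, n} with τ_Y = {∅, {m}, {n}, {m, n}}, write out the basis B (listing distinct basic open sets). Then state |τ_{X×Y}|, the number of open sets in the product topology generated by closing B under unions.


Basis B = {∅ × ∅, {δ} × {m}, {δ} × {n}, {ε} × {m}, {ε} × {n}, {δ} × {m, n}, {δ, ε} × {m}, {δ, ε} × {n}, {ε} × {m, n}, {γ, δ, ε} × {m}, {γ, δ, ε} × {n}, {δ, ε} × {m, n}, {γ, δ, ε} × {m, n}}; |τ_{X×Y}| = 25.

Enumerate products U × V with U ∈ τ_X, V ∈ τ_Y (deduplicated):
  ∅ × ∅ = {} (∅)
  {δ} × {m} = {(δ,m)}
  {δ} × {n} = {(δ,n)}
  {ε} × {m} = {(ε,m)}
  {ε} × {n} = {(ε,n)}
  {δ} × {m, n} = {(δ,m), (δ,n)}
  {δ, ε} × {m} = {(δ,m), (ε,m)}
  {δ, ε} × {n} = {(δ,n), (ε,n)}
  {ε} × {m, n} = {(ε,m), (ε,n)}
  {γ, δ, ε} × {m} = {(γ,m), (δ,m), (ε,m)}
  {γ, δ, ε} × {n} = {(γ,n), (δ,n), (ε,n)}
  {δ, ε} × {m, n} = {(δ,m), (δ,n), (ε,m), (ε,n)}
  {γ, δ, ε} × {m, n} = {(γ,m), (γ,n), (δ,m), (δ,n), (ε,m), (ε,n)}
These 13 distinct sets form the basis B.
Close under arbitrary unions to get τ_{X×Y}; counting gives |τ_{X×Y}| = 25.


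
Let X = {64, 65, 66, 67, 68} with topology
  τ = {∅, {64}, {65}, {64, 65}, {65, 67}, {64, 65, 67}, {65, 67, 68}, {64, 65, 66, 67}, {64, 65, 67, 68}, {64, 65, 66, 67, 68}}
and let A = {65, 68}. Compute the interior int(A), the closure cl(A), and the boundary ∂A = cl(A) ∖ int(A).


int(A) = {65}, cl(A) = {65, 66, 67, 68}, ∂A = {66, 67, 68}.

Closed sets in (X, τ) are complements of opens:
  closed(X, τ) = {∅, {66}, {68}, {64, 66}, {66, 68}, {64, 66, 68}, {66, 67, 68}, {64, 66, 67, 68}, {65, 66, 67, 68}, {64, 65, 66, 67, 68}}.
int(A) = ⋃ {U ∈ τ : U ⊆ A}. Opens contained in A: ∅, {65}.
Taking the union of these: int(A) = {65}.
cl(A) = ⋂ {C closed : A ⊆ C}. Closed sets containing A: {65, 66, 67, 68}, {64, 65, 66, 67, 68}.
Intersecting these: cl(A) = {65, 66, 67, 68}.
∂A = cl(A) ∖ int(A) = {65, 66, 67, 68} ∖ {65} = {66, 67, 68}.


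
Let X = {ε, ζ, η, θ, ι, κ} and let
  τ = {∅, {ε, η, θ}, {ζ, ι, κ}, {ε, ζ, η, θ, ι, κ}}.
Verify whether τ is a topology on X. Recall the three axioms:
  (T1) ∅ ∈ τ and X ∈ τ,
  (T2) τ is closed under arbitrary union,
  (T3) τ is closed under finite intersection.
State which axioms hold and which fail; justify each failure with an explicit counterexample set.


τ IS a topology on X.

Axiom (T1): ∅ ∈ τ? Yes; X ∈ τ? Yes.
Axiom (T2/T3): check pairwise unions and intersections of members of τ.
All pairwise intersections and unions checked — each lies in τ. Therefore τ satisfies (T1), (T2), (T3): it IS a topology on X.


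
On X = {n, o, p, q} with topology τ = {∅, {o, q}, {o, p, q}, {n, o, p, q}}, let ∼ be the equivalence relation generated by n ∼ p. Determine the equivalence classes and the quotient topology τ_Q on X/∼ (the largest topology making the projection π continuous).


X/∼ = {[n=p], [o], [q]}; |τ_Q| = 3.

Equivalence classes: [n=p], [o], [q].
Quotient map π: X → X/∼ sends n ↦ [n=p], o ↦ [o], p ↦ [n=p], q ↦ [q].
For each subset V ⊆ X/∼, compute π^{-1}(V) ⊆ X and check whether π^{-1}(V) ∈ τ. V is open in τ_Q iff π^{-1}(V) ∈ τ.
  V = {}: π^{-1}(V) = ∅ ∈ τ ✓.
  V = {[n=p]}: π^{-1}(V) = {n, p} ∉ τ ✗.
  V = {[o]}: π^{-1}(V) = {o} ∉ τ ✗.
  V = {[n=p], [o]}: π^{-1}(V) = {n, o, p} ∉ τ ✗.
  V = {[q]}: π^{-1}(V) = {q} ∉ τ ✗.
  V = {[n=p], [q]}: π^{-1}(V) = {n, p, q} ∉ τ ✗.
  V = {[o], [q]}: π^{-1}(V) = {o, q} ∈ τ ✓.
  V = {[n=p], [o], [q]}: π^{-1}(V) = {n, o, p, q} ∈ τ ✓.
Open sets in the quotient: τ_Q = {{}, {[o], [q]}, {[n=p], [o], [q]}} (3 elements).


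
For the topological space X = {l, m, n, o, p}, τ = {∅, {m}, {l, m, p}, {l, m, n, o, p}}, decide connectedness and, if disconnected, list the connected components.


(X, τ) is connected.

Find clopen sets (U ∈ τ with X ∖ U ∈ τ):
  U = ∅, X ∖ U = {l, m, n, o, p} — both open, so U is clopen.
  U = {l, m, n, o, p}, X ∖ U = ∅ — both open, so U is clopen.
Only trivial clopens (∅ and X) exist, so (X, τ) is connected.
Compute connected components by grouping points that agree on all clopens:
  component: {l, m, n, o, p}


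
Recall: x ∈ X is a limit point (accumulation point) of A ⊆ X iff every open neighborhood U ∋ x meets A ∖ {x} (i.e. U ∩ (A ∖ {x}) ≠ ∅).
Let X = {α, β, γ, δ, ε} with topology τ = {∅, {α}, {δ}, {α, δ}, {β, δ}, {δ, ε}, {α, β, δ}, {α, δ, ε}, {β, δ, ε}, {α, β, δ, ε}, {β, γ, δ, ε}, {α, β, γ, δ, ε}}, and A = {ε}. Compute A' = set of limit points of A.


A' = {γ}

For each x ∈ X, list the open sets U ∈ τ with x ∈ U, then check whether U ∩ (A ∖ {x}) ≠ ∅ for every such U.
  x = α: open {α} ∋ x has {α} ∩ (A ∖ {α}) = ∅, so x is NOT a limit point.
  x = β: open {β, δ} ∋ x has {β, δ} ∩ (A ∖ {β}) = ∅, so x is NOT a limit point.
  x = γ: opens ∋ x are {β, γ, δ, ε}, {α, β, γ, δ, ε}; each meets A ∖ {γ}, so x IS a limit point.
  x = δ: open {δ} ∋ x has {δ} ∩ (A ∖ {δ}) = ∅, so x is NOT a limit point.
  x = ε: open {δ, ε} ∋ x has {δ, ε} ∩ (A ∖ {ε}) = ∅, so x is NOT a limit point.
Collecting: A' = {γ}.


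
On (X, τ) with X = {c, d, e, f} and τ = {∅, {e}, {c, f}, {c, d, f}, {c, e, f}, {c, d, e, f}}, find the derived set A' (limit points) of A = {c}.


A' = {d, f}

For each x ∈ X, list the open sets U ∈ τ with x ∈ U, then check whether U ∩ (A ∖ {x}) ≠ ∅ for every such U.
  x = c: open {c, f} ∋ x has {c, f} ∩ (A ∖ {c}) = ∅, so x is NOT a limit point.
  x = d: opens ∋ x are {c, d, f}, {c, d, e, f}; each meets A ∖ {d}, so x IS a limit point.
  x = e: open {e} ∋ x has {e} ∩ (A ∖ {e}) = ∅, so x is NOT a limit point.
  x = f: opens ∋ x are {c, f}, {c, d, f}, {c, e, f}, {c, d, e, f}; each meets A ∖ {f}, so x IS a limit point.
Collecting: A' = {d, f}.


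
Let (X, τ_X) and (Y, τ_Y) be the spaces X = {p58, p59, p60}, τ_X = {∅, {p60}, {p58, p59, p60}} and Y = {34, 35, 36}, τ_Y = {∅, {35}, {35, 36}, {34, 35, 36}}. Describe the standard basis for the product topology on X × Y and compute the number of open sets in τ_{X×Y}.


Basis B = {∅ × ∅, {p60} × {35}, {p60} × {35, 36}, {p58, p59, p60} × {35}, {p60} × {34, 35, 36}, {p58, p59, p60} × {35, 36}, {p58, p59, p60} × {34, 35, 36}}; |τ_{X×Y}| = 10.

Enumerate products U × V with U ∈ τ_X, V ∈ τ_Y (deduplicated):
  ∅ × ∅ = {} (∅)
  {p60} × {35} = {(p60,35)}
  {p60} × {35, 36} = {(p60,35), (p60,36)}
  {p58, p59, p60} × {35} = {(p58,35), (p59,35), (p60,35)}
  {p60} × {34, 35, 36} = {(p60,34), (p60,35), (p60,36)}
  {p58, p59, p60} × {35, 36} = {(p58,35), (p58,36), (p59,35), (p59,36), (p60,35), (p60,36)}
  {p58, p59, p60} × {34, 35, 36} = {(p58,34), (p58,35), (p58,36), (p59,34), (p59,35), (p59,36), (p60,34), (p60,35), (p60,36)}
These 7 distinct sets form the basis B.
Close under arbitrary unions to get τ_{X×Y}; counting gives |τ_{X×Y}| = 10.


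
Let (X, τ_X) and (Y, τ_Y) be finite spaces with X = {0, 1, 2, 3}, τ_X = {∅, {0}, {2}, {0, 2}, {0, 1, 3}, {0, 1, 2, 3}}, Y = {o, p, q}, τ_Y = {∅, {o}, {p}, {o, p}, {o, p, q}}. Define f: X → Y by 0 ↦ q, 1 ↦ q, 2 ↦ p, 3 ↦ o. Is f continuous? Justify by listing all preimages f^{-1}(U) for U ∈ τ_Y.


f is NOT continuous.

Compute f^{-1}(U) for each U ∈ τ_Y:
  U = ∅: f^{-1}(U) = ∅ ∈ τ_X ✓.
  U = {o}: f^{-1}(U) = {3} ∉ τ_X ✗.
  U = {p}: f^{-1}(U) = {2} ∈ τ_X ✓.
  U = {o, p}: f^{-1}(U) = {2, 3} ∉ τ_X ✗.
  U = {o, p, q}: f^{-1}(U) = {0, 1, 2, 3} ∈ τ_X ✓.
Found U = {o} with f^{-1}(U) = {3} not in τ_X. Therefore f is NOT continuous.


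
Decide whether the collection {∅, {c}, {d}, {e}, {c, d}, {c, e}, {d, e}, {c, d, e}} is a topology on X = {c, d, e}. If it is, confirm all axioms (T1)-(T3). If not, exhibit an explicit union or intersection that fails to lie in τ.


τ IS a topology on X.

Axiom (T1): ∅ ∈ τ? Yes; X ∈ τ? Yes.
Axiom (T2/T3): check pairwise unions and intersections of members of τ.
All pairwise intersections and unions checked — each lies in τ. Therefore τ satisfies (T1), (T2), (T3): it IS a topology on X.


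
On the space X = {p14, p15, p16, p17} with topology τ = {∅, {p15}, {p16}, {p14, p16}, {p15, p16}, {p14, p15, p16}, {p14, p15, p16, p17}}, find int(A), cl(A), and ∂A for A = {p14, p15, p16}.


int(A) = {p14, p15, p16}, cl(A) = {p14, p15, p16, p17}, ∂A = {p17}.

Closed sets in (X, τ) are complements of opens:
  closed(X, τ) = {∅, {p17}, {p14, p17}, {p15, p17}, {p14, p15, p17}, {p14, p16, p17}, {p14, p15, p16, p17}}.
int(A) = ⋃ {U ∈ τ : U ⊆ A}. Opens contained in A: ∅, {p15}, {p16}, {p14, p16}, {p15, p16}, {p14, p15, p16}.
Taking the union of these: int(A) = {p14, p15, p16}.
cl(A) = ⋂ {C closed : A ⊆ C}. Closed sets containing A: {p14, p15, p16, p17}.
Intersecting these: cl(A) = {p14, p15, p16, p17}.
∂A = cl(A) ∖ int(A) = {p14, p15, p16, p17} ∖ {p14, p15, p16} = {p17}.


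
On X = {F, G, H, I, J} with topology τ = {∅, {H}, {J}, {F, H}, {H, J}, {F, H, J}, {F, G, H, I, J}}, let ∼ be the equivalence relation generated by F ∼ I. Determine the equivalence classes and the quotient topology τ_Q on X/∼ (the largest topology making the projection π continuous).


X/∼ = {[F=I], [G], [H], [J]}; |τ_Q| = 5.

Equivalence classes: [F=I], [G], [H], [J].
Quotient map π: X → X/∼ sends F ↦ [F=I], G ↦ [G], H ↦ [H], I ↦ [F=I], J ↦ [J].
For each subset V ⊆ X/∼, compute π^{-1}(V) ⊆ X and check whether π^{-1}(V) ∈ τ. V is open in τ_Q iff π^{-1}(V) ∈ τ.
  V = {}: π^{-1}(V) = ∅ ∈ τ ✓.
  V = {[F=I]}: π^{-1}(V) = {F, I} ∉ τ ✗.
  V = {[G]}: π^{-1}(V) = {G} ∉ τ ✗.
  V = {[F=I], [G]}: π^{-1}(V) = {F, G, I} ∉ τ ✗.
  V = {[H]}: π^{-1}(V) = {H} ∈ τ ✓.
  V = {[F=I], [H]}: π^{-1}(V) = {F, H, I} ∉ τ ✗.
  V = {[G], [H]}: π^{-1}(V) = {G, H} ∉ τ ✗.
  V = {[F=I], [G], [H]}: π^{-1}(V) = {F, G, H, I} ∉ τ ✗.
  V = {[J]}: π^{-1}(V) = {J} ∈ τ ✓.
  V = {[F=I], [J]}: π^{-1}(V) = {F, I, J} ∉ τ ✗.
  V = {[G], [J]}: π^{-1}(V) = {G, J} ∉ τ ✗.
  V = {[F=I], [G], [J]}: π^{-1}(V) = {F, G, I, J} ∉ τ ✗.
  V = {[H], [J]}: π^{-1}(V) = {H, J} ∈ τ ✓.
  V = {[F=I], [H], [J]}: π^{-1}(V) = {F, H, I, J} ∉ τ ✗.
  V = {[G], [H], [J]}: π^{-1}(V) = {G, H, J} ∉ τ ✗.
  V = {[F=I], [G], [H], [J]}: π^{-1}(V) = {F, G, H, I, J} ∈ τ ✓.
Open sets in the quotient: τ_Q = {{}, {[H]}, {[J]}, {[H], [J]}, {[F=I], [G], [H], [J]}} (5 elements).


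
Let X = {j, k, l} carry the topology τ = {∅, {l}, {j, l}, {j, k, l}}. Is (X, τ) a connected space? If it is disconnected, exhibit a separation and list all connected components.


(X, τ) is connected.

Find clopen sets (U ∈ τ with X ∖ U ∈ τ):
  U = ∅, X ∖ U = {j, k, l} — both open, so U is clopen.
  U = {j, k, l}, X ∖ U = ∅ — both open, so U is clopen.
Only trivial clopens (∅ and X) exist, so (X, τ) is connected.
Compute connected components by grouping points that agree on all clopens:
  component: {j, k, l}


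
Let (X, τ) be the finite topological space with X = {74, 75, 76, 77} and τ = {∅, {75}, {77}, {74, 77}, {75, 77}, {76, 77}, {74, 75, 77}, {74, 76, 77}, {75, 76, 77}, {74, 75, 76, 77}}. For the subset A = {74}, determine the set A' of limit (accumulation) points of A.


A' = ∅

For each x ∈ X, list the open sets U ∈ τ with x ∈ U, then check whether U ∩ (A ∖ {x}) ≠ ∅ for every such U.
  x = 74: open {74, 77} ∋ x has {74, 77} ∩ (A ∖ {74}) = ∅, so x is NOT a limit point.
  x = 75: open {75} ∋ x has {75} ∩ (A ∖ {75}) = ∅, so x is NOT a limit point.
  x = 76: open {76, 77} ∋ x has {76, 77} ∩ (A ∖ {76}) = ∅, so x is NOT a limit point.
  x = 77: open {77} ∋ x has {77} ∩ (A ∖ {77}) = ∅, so x is NOT a limit point.
Collecting: A' = ∅.


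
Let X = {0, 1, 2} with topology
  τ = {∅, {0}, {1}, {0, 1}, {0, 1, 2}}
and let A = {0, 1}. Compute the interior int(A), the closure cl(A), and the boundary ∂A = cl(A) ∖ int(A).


int(A) = {0, 1}, cl(A) = {0, 1, 2}, ∂A = {2}.

Closed sets in (X, τ) are complements of opens:
  closed(X, τ) = {∅, {2}, {0, 2}, {1, 2}, {0, 1, 2}}.
int(A) = ⋃ {U ∈ τ : U ⊆ A}. Opens contained in A: ∅, {0}, {1}, {0, 1}.
Taking the union of these: int(A) = {0, 1}.
cl(A) = ⋂ {C closed : A ⊆ C}. Closed sets containing A: {0, 1, 2}.
Intersecting these: cl(A) = {0, 1, 2}.
∂A = cl(A) ∖ int(A) = {0, 1, 2} ∖ {0, 1} = {2}.


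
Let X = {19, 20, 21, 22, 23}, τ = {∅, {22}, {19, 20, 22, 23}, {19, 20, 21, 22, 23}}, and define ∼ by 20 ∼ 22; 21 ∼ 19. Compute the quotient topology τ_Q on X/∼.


X/∼ = {[19=21], [20=22], [23]}; |τ_Q| = 2.

Equivalence classes: [19=21], [20=22], [23].
Quotient map π: X → X/∼ sends 19 ↦ [19=21], 20 ↦ [20=22], 21 ↦ [19=21], 22 ↦ [20=22], 23 ↦ [23].
For each subset V ⊆ X/∼, compute π^{-1}(V) ⊆ X and check whether π^{-1}(V) ∈ τ. V is open in τ_Q iff π^{-1}(V) ∈ τ.
  V = {}: π^{-1}(V) = ∅ ∈ τ ✓.
  V = {[19=21]}: π^{-1}(V) = {19, 21} ∉ τ ✗.
  V = {[20=22]}: π^{-1}(V) = {20, 22} ∉ τ ✗.
  V = {[19=21], [20=22]}: π^{-1}(V) = {19, 20, 21, 22} ∉ τ ✗.
  V = {[23]}: π^{-1}(V) = {23} ∉ τ ✗.
  V = {[19=21], [23]}: π^{-1}(V) = {19, 21, 23} ∉ τ ✗.
  V = {[20=22], [23]}: π^{-1}(V) = {20, 22, 23} ∉ τ ✗.
  V = {[19=21], [20=22], [23]}: π^{-1}(V) = {19, 20, 21, 22, 23} ∈ τ ✓.
Open sets in the quotient: τ_Q = {{}, {[19=21], [20=22], [23]}} (2 elements).


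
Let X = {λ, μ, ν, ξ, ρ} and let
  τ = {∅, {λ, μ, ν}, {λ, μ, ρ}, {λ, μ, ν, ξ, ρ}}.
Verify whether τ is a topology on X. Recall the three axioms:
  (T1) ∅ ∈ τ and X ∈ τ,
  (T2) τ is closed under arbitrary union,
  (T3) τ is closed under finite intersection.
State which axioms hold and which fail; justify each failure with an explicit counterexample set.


τ is NOT a topology on X.

Axiom (T1): ∅ ∈ τ? Yes; X ∈ τ? Yes.
Axiom (T2/T3): check pairwise unions and intersections of members of τ.
Counterexample for (T3): {λ, μ, ν} ∩ {λ, μ, ρ} = {λ, μ} ∉ τ. Therefore τ is NOT a topology.


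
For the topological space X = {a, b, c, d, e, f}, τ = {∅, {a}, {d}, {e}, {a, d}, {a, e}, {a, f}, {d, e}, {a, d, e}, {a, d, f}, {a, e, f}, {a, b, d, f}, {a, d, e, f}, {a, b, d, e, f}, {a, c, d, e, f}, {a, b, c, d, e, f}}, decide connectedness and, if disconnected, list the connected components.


(X, τ) is connected.

Find clopen sets (U ∈ τ with X ∖ U ∈ τ):
  U = ∅, X ∖ U = {a, b, c, d, e, f} — both open, so U is clopen.
  U = {a, b, c, d, e, f}, X ∖ U = ∅ — both open, so U is clopen.
Only trivial clopens (∅ and X) exist, so (X, τ) is connected.
Compute connected components by grouping points that agree on all clopens:
  component: {a, b, c, d, e, f}


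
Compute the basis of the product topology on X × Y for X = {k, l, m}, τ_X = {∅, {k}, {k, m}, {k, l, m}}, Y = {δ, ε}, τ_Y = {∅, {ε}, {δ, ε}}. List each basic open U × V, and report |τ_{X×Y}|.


Basis B = {∅ × ∅, {k} × {ε}, {k} × {δ, ε}, {k, m} × {ε}, {k, l, m} × {ε}, {k, m} × {δ, ε}, {k, l, m} × {δ, ε}}; |τ_{X×Y}| = 10.

Enumerate products U × V with U ∈ τ_X, V ∈ τ_Y (deduplicated):
  ∅ × ∅ = {} (∅)
  {k} × {ε} = {(k,ε)}
  {k} × {δ, ε} = {(k,δ), (k,ε)}
  {k, m} × {ε} = {(k,ε), (m,ε)}
  {k, l, m} × {ε} = {(k,ε), (l,ε), (m,ε)}
  {k, m} × {δ, ε} = {(k,δ), (k,ε), (m,δ), (m,ε)}
  {k, l, m} × {δ, ε} = {(k,δ), (k,ε), (l,δ), (l,ε), (m,δ), (m,ε)}
These 7 distinct sets form the basis B.
Close under arbitrary unions to get τ_{X×Y}; counting gives |τ_{X×Y}| = 10.


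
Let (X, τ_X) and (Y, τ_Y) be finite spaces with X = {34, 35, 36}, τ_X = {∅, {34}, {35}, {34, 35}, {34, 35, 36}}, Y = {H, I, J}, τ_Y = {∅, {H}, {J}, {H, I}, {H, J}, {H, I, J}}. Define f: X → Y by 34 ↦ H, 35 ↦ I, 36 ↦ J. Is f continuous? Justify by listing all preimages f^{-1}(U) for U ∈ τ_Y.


f is NOT continuous.

Compute f^{-1}(U) for each U ∈ τ_Y:
  U = ∅: f^{-1}(U) = ∅ ∈ τ_X ✓.
  U = {H}: f^{-1}(U) = {34} ∈ τ_X ✓.
  U = {J}: f^{-1}(U) = {36} ∉ τ_X ✗.
  U = {H, I}: f^{-1}(U) = {34, 35} ∈ τ_X ✓.
  U = {H, J}: f^{-1}(U) = {34, 36} ∉ τ_X ✗.
  U = {H, I, J}: f^{-1}(U) = {34, 35, 36} ∈ τ_X ✓.
Found U = {J} with f^{-1}(U) = {36} not in τ_X. Therefore f is NOT continuous.


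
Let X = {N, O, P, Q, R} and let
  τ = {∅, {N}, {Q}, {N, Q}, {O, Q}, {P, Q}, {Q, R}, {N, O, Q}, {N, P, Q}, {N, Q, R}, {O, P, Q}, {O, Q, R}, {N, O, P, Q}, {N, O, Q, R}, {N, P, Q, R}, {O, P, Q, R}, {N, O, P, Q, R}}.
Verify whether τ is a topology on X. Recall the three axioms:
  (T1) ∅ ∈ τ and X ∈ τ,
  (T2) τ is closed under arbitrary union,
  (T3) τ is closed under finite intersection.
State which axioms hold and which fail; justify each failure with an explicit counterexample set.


τ is NOT a topology on X.

Axiom (T1): ∅ ∈ τ? Yes; X ∈ τ? Yes.
Axiom (T2/T3): check pairwise unions and intersections of members of τ.
Counterexample for (T2): {P, Q} ∪ {Q, R} = {P, Q, R} ∉ τ. Therefore τ is NOT a topology.


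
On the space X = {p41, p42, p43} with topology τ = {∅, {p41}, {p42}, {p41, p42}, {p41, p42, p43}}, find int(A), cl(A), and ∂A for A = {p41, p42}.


int(A) = {p41, p42}, cl(A) = {p41, p42, p43}, ∂A = {p43}.

Closed sets in (X, τ) are complements of opens:
  closed(X, τ) = {∅, {p43}, {p41, p43}, {p42, p43}, {p41, p42, p43}}.
int(A) = ⋃ {U ∈ τ : U ⊆ A}. Opens contained in A: ∅, {p41}, {p42}, {p41, p42}.
Taking the union of these: int(A) = {p41, p42}.
cl(A) = ⋂ {C closed : A ⊆ C}. Closed sets containing A: {p41, p42, p43}.
Intersecting these: cl(A) = {p41, p42, p43}.
∂A = cl(A) ∖ int(A) = {p41, p42, p43} ∖ {p41, p42} = {p43}.


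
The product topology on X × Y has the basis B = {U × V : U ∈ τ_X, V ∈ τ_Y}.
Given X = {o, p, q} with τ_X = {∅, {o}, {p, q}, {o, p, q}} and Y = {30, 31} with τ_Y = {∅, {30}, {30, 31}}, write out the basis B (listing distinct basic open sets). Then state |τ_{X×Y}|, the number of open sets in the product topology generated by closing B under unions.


Basis B = {∅ × ∅, {o} × {30}, {o} × {30, 31}, {p, q} × {30}, {o, p, q} × {30}, {p, q} × {30, 31}, {o, p, q} × {30, 31}}; |τ_{X×Y}| = 9.

Enumerate products U × V with U ∈ τ_X, V ∈ τ_Y (deduplicated):
  ∅ × ∅ = {} (∅)
  {o} × {30} = {(o,30)}
  {o} × {30, 31} = {(o,30), (o,31)}
  {p, q} × {30} = {(p,30), (q,30)}
  {o, p, q} × {30} = {(o,30), (p,30), (q,30)}
  {p, q} × {30, 31} = {(p,30), (p,31), (q,30), (q,31)}
  {o, p, q} × {30, 31} = {(o,30), (o,31), (p,30), (p,31), (q,30), (q,31)}
These 7 distinct sets form the basis B.
Close under arbitrary unions to get τ_{X×Y}; counting gives |τ_{X×Y}| = 9.


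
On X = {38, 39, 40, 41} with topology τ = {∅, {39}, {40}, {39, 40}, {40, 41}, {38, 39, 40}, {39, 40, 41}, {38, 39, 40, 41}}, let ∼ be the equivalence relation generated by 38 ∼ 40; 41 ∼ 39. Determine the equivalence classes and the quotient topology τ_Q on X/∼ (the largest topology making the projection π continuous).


X/∼ = {[38=40], [39=41]}; |τ_Q| = 2.

Equivalence classes: [38=40], [39=41].
Quotient map π: X → X/∼ sends 38 ↦ [38=40], 39 ↦ [39=41], 40 ↦ [38=40], 41 ↦ [39=41].
For each subset V ⊆ X/∼, compute π^{-1}(V) ⊆ X and check whether π^{-1}(V) ∈ τ. V is open in τ_Q iff π^{-1}(V) ∈ τ.
  V = {}: π^{-1}(V) = ∅ ∈ τ ✓.
  V = {[38=40]}: π^{-1}(V) = {38, 40} ∉ τ ✗.
  V = {[39=41]}: π^{-1}(V) = {39, 41} ∉ τ ✗.
  V = {[38=40], [39=41]}: π^{-1}(V) = {38, 39, 40, 41} ∈ τ ✓.
Open sets in the quotient: τ_Q = {{}, {[38=40], [39=41]}} (2 elements).


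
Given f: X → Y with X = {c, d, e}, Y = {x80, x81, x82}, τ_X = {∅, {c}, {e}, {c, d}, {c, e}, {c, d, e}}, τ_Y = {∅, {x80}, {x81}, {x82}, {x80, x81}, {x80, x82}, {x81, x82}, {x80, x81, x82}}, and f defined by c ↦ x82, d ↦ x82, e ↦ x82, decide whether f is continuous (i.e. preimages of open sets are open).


f IS continuous.

Compute f^{-1}(U) for each U ∈ τ_Y:
  U = ∅: f^{-1}(U) = ∅ ∈ τ_X ✓.
  U = {x80}: f^{-1}(U) = ∅ ∈ τ_X ✓.
  U = {x81}: f^{-1}(U) = ∅ ∈ τ_X ✓.
  U = {x82}: f^{-1}(U) = {c, d, e} ∈ τ_X ✓.
  U = {x80, x81}: f^{-1}(U) = ∅ ∈ τ_X ✓.
  U = {x80, x82}: f^{-1}(U) = {c, d, e} ∈ τ_X ✓.
  U = {x81, x82}: f^{-1}(U) = {c, d, e} ∈ τ_X ✓.
  U = {x80, x81, x82}: f^{-1}(U) = {c, d, e} ∈ τ_X ✓.
Every preimage lies in τ_X, so f IS continuous.


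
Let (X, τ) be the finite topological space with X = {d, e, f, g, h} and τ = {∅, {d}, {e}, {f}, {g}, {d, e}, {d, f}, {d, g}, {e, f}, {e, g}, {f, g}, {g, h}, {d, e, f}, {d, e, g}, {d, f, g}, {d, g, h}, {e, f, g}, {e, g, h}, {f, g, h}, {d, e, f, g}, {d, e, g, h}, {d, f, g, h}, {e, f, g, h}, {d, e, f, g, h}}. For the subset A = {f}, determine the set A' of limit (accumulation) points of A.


A' = ∅

For each x ∈ X, list the open sets U ∈ τ with x ∈ U, then check whether U ∩ (A ∖ {x}) ≠ ∅ for every such U.
  x = d: open {d} ∋ x has {d} ∩ (A ∖ {d}) = ∅, so x is NOT a limit point.
  x = e: open {e} ∋ x has {e} ∩ (A ∖ {e}) = ∅, so x is NOT a limit point.
  x = f: open {f} ∋ x has {f} ∩ (A ∖ {f}) = ∅, so x is NOT a limit point.
  x = g: open {g} ∋ x has {g} ∩ (A ∖ {g}) = ∅, so x is NOT a limit point.
  x = h: open {g, h} ∋ x has {g, h} ∩ (A ∖ {h}) = ∅, so x is NOT a limit point.
Collecting: A' = ∅.


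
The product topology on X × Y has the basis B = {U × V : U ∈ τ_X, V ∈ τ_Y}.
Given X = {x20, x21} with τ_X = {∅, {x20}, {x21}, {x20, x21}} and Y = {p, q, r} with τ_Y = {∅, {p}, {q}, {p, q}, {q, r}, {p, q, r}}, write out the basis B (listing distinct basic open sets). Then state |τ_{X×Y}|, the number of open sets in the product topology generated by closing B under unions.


Basis B = {∅ × ∅, {x20} × {p}, {x20} × {q}, {x21} × {p}, {x21} × {q}, {x20} × {p, q}, {x20, x21} × {p}, {x20} × {q, r}, {x20, x21} × {q}, {x21} × {p, q}, {x21} × {q, r}, {x20} × {p, q, r}, {x21} × {p, q, r}, {x20, x21} × {p, q}, {x20, x21} × {q, r}, {x20, x21} × {p, q, r}}; |τ_{X×Y}| = 36.

Enumerate products U × V with U ∈ τ_X, V ∈ τ_Y (deduplicated):
  ∅ × ∅ = {} (∅)
  {x20} × {p} = {(x20,p)}
  {x20} × {q} = {(x20,q)}
  {x21} × {p} = {(x21,p)}
  {x21} × {q} = {(x21,q)}
  {x20} × {p, q} = {(x20,p), (x20,q)}
  {x20, x21} × {p} = {(x20,p), (x21,p)}
  {x20} × {q, r} = {(x20,q), (x20,r)}
  {x20, x21} × {q} = {(x20,q), (x21,q)}
  {x21} × {p, q} = {(x21,p), (x21,q)}
  {x21} × {q, r} = {(x21,q), (x21,r)}
  {x20} × {p, q, r} = {(x20,p), (x20,q), (x20,r)}
  {x21} × {p, q, r} = {(x21,p), (x21,q), (x21,r)}
  {x20, x21} × {p, q} = {(x20,p), (x20,q), (x21,p), (x21,q)}
  {x20, x21} × {q, r} = {(x20,q), (x20,r), (x21,q), (x21,r)}
  {x20, x21} × {p, q, r} = {(x20,p), (x20,q), (x20,r), (x21,p), (x21,q), (x21,r)}
These 16 distinct sets form the basis B.
Close under arbitrary unions to get τ_{X×Y}; counting gives |τ_{X×Y}| = 36.


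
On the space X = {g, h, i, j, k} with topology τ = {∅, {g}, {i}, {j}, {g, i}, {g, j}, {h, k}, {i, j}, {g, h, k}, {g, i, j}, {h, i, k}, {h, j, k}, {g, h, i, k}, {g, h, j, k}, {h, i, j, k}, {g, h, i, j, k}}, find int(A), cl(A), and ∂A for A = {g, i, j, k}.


int(A) = {g, i, j}, cl(A) = {g, h, i, j, k}, ∂A = {h, k}.

Closed sets in (X, τ) are complements of opens:
  closed(X, τ) = {∅, {g}, {i}, {j}, {g, i}, {g, j}, {h, k}, {i, j}, {g, h, k}, {g, i, j}, {h, i, k}, {h, j, k}, {g, h, i, k}, {g, h, j, k}, {h, i, j, k}, {g, h, i, j, k}}.
int(A) = ⋃ {U ∈ τ : U ⊆ A}. Opens contained in A: ∅, {g}, {i}, {j}, {g, i}, {g, j}, {i, j}, {g, i, j}.
Taking the union of these: int(A) = {g, i, j}.
cl(A) = ⋂ {C closed : A ⊆ C}. Closed sets containing A: {g, h, i, j, k}.
Intersecting these: cl(A) = {g, h, i, j, k}.
∂A = cl(A) ∖ int(A) = {g, h, i, j, k} ∖ {g, i, j} = {h, k}.


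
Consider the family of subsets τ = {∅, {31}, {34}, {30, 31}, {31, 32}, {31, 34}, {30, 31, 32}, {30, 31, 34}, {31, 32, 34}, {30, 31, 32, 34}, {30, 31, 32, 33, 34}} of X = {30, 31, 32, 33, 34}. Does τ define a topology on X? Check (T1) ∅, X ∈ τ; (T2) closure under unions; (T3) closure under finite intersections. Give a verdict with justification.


τ IS a topology on X.

Axiom (T1): ∅ ∈ τ? Yes; X ∈ τ? Yes.
Axiom (T2/T3): check pairwise unions and intersections of members of τ.
All pairwise intersections and unions checked — each lies in τ. Therefore τ satisfies (T1), (T2), (T3): it IS a topology on X.


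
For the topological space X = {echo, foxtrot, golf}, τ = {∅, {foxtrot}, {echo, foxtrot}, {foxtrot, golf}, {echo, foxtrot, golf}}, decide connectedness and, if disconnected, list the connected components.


(X, τ) is connected.

Find clopen sets (U ∈ τ with X ∖ U ∈ τ):
  U = ∅, X ∖ U = {echo, foxtrot, golf} — both open, so U is clopen.
  U = {echo, foxtrot, golf}, X ∖ U = ∅ — both open, so U is clopen.
Only trivial clopens (∅ and X) exist, so (X, τ) is connected.
Compute connected components by grouping points that agree on all clopens:
  component: {echo, foxtrot, golf}


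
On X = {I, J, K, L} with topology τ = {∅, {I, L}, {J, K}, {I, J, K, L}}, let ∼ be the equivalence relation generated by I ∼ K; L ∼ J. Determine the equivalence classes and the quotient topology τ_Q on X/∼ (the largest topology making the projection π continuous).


X/∼ = {[I=K], [J=L]}; |τ_Q| = 2.

Equivalence classes: [I=K], [J=L].
Quotient map π: X → X/∼ sends I ↦ [I=K], J ↦ [J=L], K ↦ [I=K], L ↦ [J=L].
For each subset V ⊆ X/∼, compute π^{-1}(V) ⊆ X and check whether π^{-1}(V) ∈ τ. V is open in τ_Q iff π^{-1}(V) ∈ τ.
  V = {}: π^{-1}(V) = ∅ ∈ τ ✓.
  V = {[I=K]}: π^{-1}(V) = {I, K} ∉ τ ✗.
  V = {[J=L]}: π^{-1}(V) = {J, L} ∉ τ ✗.
  V = {[I=K], [J=L]}: π^{-1}(V) = {I, J, K, L} ∈ τ ✓.
Open sets in the quotient: τ_Q = {{}, {[I=K], [J=L]}} (2 elements).


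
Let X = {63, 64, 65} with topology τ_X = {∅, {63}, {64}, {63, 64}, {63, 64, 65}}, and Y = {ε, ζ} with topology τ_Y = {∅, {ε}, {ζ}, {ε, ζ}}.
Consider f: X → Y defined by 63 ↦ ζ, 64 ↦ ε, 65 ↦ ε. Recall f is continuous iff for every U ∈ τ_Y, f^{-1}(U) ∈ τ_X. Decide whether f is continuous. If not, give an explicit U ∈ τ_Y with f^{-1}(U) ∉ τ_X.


f is NOT continuous.

Compute f^{-1}(U) for each U ∈ τ_Y:
  U = ∅: f^{-1}(U) = ∅ ∈ τ_X ✓.
  U = {ε}: f^{-1}(U) = {64, 65} ∉ τ_X ✗.
  U = {ζ}: f^{-1}(U) = {63} ∈ τ_X ✓.
  U = {ε, ζ}: f^{-1}(U) = {63, 64, 65} ∈ τ_X ✓.
Found U = {ε} with f^{-1}(U) = {64, 65} not in τ_X. Therefore f is NOT continuous.


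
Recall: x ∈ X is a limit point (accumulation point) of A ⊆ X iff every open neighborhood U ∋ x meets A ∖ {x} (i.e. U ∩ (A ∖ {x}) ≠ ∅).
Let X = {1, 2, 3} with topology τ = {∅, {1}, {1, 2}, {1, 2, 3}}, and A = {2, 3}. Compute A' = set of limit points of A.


A' = {3}

For each x ∈ X, list the open sets U ∈ τ with x ∈ U, then check whether U ∩ (A ∖ {x}) ≠ ∅ for every such U.
  x = 1: open {1} ∋ x has {1} ∩ (A ∖ {1}) = ∅, so x is NOT a limit point.
  x = 2: open {1, 2} ∋ x has {1, 2} ∩ (A ∖ {2}) = ∅, so x is NOT a limit point.
  x = 3: opens ∋ x are {1, 2, 3}; each meets A ∖ {3}, so x IS a limit point.
Collecting: A' = {3}.


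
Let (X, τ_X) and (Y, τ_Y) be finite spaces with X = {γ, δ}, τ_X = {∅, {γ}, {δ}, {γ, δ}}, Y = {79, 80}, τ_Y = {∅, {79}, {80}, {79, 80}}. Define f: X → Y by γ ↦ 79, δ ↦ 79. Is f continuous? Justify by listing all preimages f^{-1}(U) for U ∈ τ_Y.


f IS continuous.

Compute f^{-1}(U) for each U ∈ τ_Y:
  U = ∅: f^{-1}(U) = ∅ ∈ τ_X ✓.
  U = {79}: f^{-1}(U) = {γ, δ} ∈ τ_X ✓.
  U = {80}: f^{-1}(U) = ∅ ∈ τ_X ✓.
  U = {79, 80}: f^{-1}(U) = {γ, δ} ∈ τ_X ✓.
Every preimage lies in τ_X, so f IS continuous.


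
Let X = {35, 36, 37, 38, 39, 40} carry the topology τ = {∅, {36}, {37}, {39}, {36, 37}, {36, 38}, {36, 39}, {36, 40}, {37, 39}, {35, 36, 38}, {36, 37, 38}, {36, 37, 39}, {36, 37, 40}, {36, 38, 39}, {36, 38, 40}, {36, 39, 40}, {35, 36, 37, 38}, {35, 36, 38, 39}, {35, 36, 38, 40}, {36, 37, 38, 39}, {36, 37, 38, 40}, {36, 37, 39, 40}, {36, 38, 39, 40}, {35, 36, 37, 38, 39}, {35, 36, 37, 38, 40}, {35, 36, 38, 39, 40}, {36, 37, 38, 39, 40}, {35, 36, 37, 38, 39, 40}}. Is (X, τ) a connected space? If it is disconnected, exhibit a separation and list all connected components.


(X, τ) is disconnected; components = [{37}, {39}, {35, 36, 38, 40}].

Find clopen sets (U ∈ τ with X ∖ U ∈ τ):
  U = ∅, X ∖ U = {35, 36, 37, 38, 39, 40} — both open, so U is clopen.
  U = {37}, X ∖ U = {35, 36, 38, 39, 40} — both open, so U is clopen.
  U = {39}, X ∖ U = {35, 36, 37, 38, 40} — both open, so U is clopen.
  U = {37, 39}, X ∖ U = {35, 36, 38, 40} — both open, so U is clopen.
  U = {35, 36, 38, 40}, X ∖ U = {37, 39} — both open, so U is clopen.
  U = {35, 36, 37, 38, 40}, X ∖ U = {39} — both open, so U is clopen.
  U = {35, 36, 38, 39, 40}, X ∖ U = {37} — both open, so U is clopen.
  U = {35, 36, 37, 38, 39, 40}, X ∖ U = ∅ — both open, so U is clopen.
Nontrivial clopen(s) exist: e.g. {35, 36, 37, 38, 40}. So (X, τ) is disconnected.
Compute connected components by grouping points that agree on all clopens:
  component: {37}
  component: {39}
  component: {35, 36, 38, 40}


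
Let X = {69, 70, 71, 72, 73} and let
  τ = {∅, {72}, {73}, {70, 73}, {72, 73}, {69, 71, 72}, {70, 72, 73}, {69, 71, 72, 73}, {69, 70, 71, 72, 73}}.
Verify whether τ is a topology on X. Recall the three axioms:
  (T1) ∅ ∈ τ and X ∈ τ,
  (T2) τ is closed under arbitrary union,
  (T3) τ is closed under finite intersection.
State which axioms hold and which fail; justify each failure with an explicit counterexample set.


τ IS a topology on X.

Axiom (T1): ∅ ∈ τ? Yes; X ∈ τ? Yes.
Axiom (T2/T3): check pairwise unions and intersections of members of τ.
All pairwise intersections and unions checked — each lies in τ. Therefore τ satisfies (T1), (T2), (T3): it IS a topology on X.


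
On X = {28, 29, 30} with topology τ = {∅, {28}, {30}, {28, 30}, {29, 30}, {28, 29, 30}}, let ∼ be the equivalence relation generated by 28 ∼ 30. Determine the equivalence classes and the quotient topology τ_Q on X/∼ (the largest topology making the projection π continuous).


X/∼ = {[28=30], [29]}; |τ_Q| = 3.

Equivalence classes: [28=30], [29].
Quotient map π: X → X/∼ sends 28 ↦ [28=30], 29 ↦ [29], 30 ↦ [28=30].
For each subset V ⊆ X/∼, compute π^{-1}(V) ⊆ X and check whether π^{-1}(V) ∈ τ. V is open in τ_Q iff π^{-1}(V) ∈ τ.
  V = {}: π^{-1}(V) = ∅ ∈ τ ✓.
  V = {[28=30]}: π^{-1}(V) = {28, 30} ∈ τ ✓.
  V = {[29]}: π^{-1}(V) = {29} ∉ τ ✗.
  V = {[28=30], [29]}: π^{-1}(V) = {28, 29, 30} ∈ τ ✓.
Open sets in the quotient: τ_Q = {{}, {[28=30]}, {[28=30], [29]}} (3 elements).


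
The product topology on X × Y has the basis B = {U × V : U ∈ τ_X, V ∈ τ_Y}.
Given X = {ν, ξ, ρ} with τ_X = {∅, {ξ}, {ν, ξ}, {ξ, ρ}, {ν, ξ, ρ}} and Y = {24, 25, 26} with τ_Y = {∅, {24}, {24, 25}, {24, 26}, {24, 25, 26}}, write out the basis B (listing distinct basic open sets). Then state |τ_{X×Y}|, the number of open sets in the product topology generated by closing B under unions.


Basis B = {∅ × ∅, {ξ} × {24}, {ν, ξ} × {24}, {ξ} × {24, 25}, {ξ} × {24, 26}, {ξ, ρ} × {24}, {ν, ξ, ρ} × {24}, {ξ} × {24, 25, 26}, {ν, ξ} × {24, 25}, {ν, ξ} × {24, 26}, {ξ, ρ} × {24, 25}, {ξ, ρ} × {24, 26}, {ν, ξ} × {24, 25, 26}, {ν, ξ, ρ} × {24, 25}, {ν, ξ, ρ} × {24, 26}, {ξ, ρ} × {24, 25, 26}, {ν, ξ, ρ} × {24, 25, 26}}; |τ_{X×Y}| = 48.

Enumerate products U × V with U ∈ τ_X, V ∈ τ_Y (deduplicated):
  ∅ × ∅ = {} (∅)
  {ξ} × {24} = {(ξ,24)}
  {ν, ξ} × {24} = {(ν,24), (ξ,24)}
  {ξ} × {24, 25} = {(ξ,24), (ξ,25)}
  {ξ} × {24, 26} = {(ξ,24), (ξ,26)}
  {ξ, ρ} × {24} = {(ξ,24), (ρ,24)}
  {ν, ξ, ρ} × {24} = {(ν,24), (ξ,24), (ρ,24)}
  {ξ} × {24, 25, 26} = {(ξ,24), (ξ,25), (ξ,26)}
  {ν, ξ} × {24, 25} = {(ν,24), (ν,25), (ξ,24), (ξ,25)}
  {ν, ξ} × {24, 26} = {(ν,24), (ν,26), (ξ,24), (ξ,26)}
  {ξ, ρ} × {24, 25} = {(ξ,24), (ξ,25), (ρ,24), (ρ,25)}
  {ξ, ρ} × {24, 26} = {(ξ,24), (ξ,26), (ρ,24), (ρ,26)}
  {ν, ξ} × {24, 25, 26} = {(ν,24), (ν,25), (ν,26), (ξ,24), (ξ,25), (ξ,26)}
  {ν, ξ, ρ} × {24, 25} = {(ν,24), (ν,25), (ξ,24), (ξ,25), (ρ,24), (ρ,25)}
  {ν, ξ, ρ} × {24, 26} = {(ν,24), (ν,26), (ξ,24), (ξ,26), (ρ,24), (ρ,26)}
  {ξ, ρ} × {24, 25, 26} = {(ξ,24), (ξ,25), (ξ,26), (ρ,24), (ρ,25), (ρ,26)}
  {ν, ξ, ρ} × {24, 25, 26} = {(ν,24), (ν,25), (ν,26), (ξ,24), (ξ,25), (ξ,26), (ρ,24), (ρ,25), (ρ,26)}
These 17 distinct sets form the basis B.
Close under arbitrary unions to get τ_{X×Y}; counting gives |τ_{X×Y}| = 48.


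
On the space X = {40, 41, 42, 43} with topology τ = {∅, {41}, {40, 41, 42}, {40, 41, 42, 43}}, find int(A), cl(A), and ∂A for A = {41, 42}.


int(A) = {41}, cl(A) = {40, 41, 42, 43}, ∂A = {40, 42, 43}.

Closed sets in (X, τ) are complements of opens:
  closed(X, τ) = {∅, {43}, {40, 42, 43}, {40, 41, 42, 43}}.
int(A) = ⋃ {U ∈ τ : U ⊆ A}. Opens contained in A: ∅, {41}.
Taking the union of these: int(A) = {41}.
cl(A) = ⋂ {C closed : A ⊆ C}. Closed sets containing A: {40, 41, 42, 43}.
Intersecting these: cl(A) = {40, 41, 42, 43}.
∂A = cl(A) ∖ int(A) = {40, 41, 42, 43} ∖ {41} = {40, 42, 43}.


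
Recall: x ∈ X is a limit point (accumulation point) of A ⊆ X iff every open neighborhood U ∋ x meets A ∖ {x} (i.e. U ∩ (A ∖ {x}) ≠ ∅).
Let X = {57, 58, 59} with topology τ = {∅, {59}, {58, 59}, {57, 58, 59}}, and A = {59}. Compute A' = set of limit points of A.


A' = {57, 58}

For each x ∈ X, list the open sets U ∈ τ with x ∈ U, then check whether U ∩ (A ∖ {x}) ≠ ∅ for every such U.
  x = 57: opens ∋ x are {57, 58, 59}; each meets A ∖ {57}, so x IS a limit point.
  x = 58: opens ∋ x are {58, 59}, {57, 58, 59}; each meets A ∖ {58}, so x IS a limit point.
  x = 59: open {59} ∋ x has {59} ∩ (A ∖ {59}) = ∅, so x is NOT a limit point.
Collecting: A' = {57, 58}.


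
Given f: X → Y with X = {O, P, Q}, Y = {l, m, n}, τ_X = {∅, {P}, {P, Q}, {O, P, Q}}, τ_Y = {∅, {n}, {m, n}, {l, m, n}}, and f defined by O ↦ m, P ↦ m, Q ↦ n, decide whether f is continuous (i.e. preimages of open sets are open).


f is NOT continuous.

Compute f^{-1}(U) for each U ∈ τ_Y:
  U = ∅: f^{-1}(U) = ∅ ∈ τ_X ✓.
  U = {n}: f^{-1}(U) = {Q} ∉ τ_X ✗.
  U = {m, n}: f^{-1}(U) = {O, P, Q} ∈ τ_X ✓.
  U = {l, m, n}: f^{-1}(U) = {O, P, Q} ∈ τ_X ✓.
Found U = {n} with f^{-1}(U) = {Q} not in τ_X. Therefore f is NOT continuous.


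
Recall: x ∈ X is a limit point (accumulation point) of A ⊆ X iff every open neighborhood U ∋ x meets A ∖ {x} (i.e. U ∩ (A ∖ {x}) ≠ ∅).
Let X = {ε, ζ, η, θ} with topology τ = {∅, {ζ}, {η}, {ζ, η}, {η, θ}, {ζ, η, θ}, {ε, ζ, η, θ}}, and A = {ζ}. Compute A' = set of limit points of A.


A' = {ε}

For each x ∈ X, list the open sets U ∈ τ with x ∈ U, then check whether U ∩ (A ∖ {x}) ≠ ∅ for every such U.
  x = ε: opens ∋ x are {ε, ζ, η, θ}; each meets A ∖ {ε}, so x IS a limit point.
  x = ζ: open {ζ} ∋ x has {ζ} ∩ (A ∖ {ζ}) = ∅, so x is NOT a limit point.
  x = η: open {η} ∋ x has {η} ∩ (A ∖ {η}) = ∅, so x is NOT a limit point.
  x = θ: open {η, θ} ∋ x has {η, θ} ∩ (A ∖ {θ}) = ∅, so x is NOT a limit point.
Collecting: A' = {ε}.
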